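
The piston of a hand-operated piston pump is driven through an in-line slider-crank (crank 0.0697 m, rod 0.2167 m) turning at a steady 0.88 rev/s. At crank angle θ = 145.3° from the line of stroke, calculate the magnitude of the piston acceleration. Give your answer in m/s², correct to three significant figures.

1.49

ω = 2π·0.88 = 5.529 rad/s
x(θ) = r cosθ + √(L² − r² sin²θ); with ω constant, a = ω²·d²x/dθ².
d²x/dθ² = −r cosθ − r²(cos2θ)/√u − r⁴ sin²2θ/(4u^{3/2}),  u = L² − r² sin²θ = 0.0453845 m².
Substituting r = 0.0697 m, L = 0.2167 m, θ = 145.3°: d²x/dθ² = +0.048745 m.
a = ω²·d²x/dθ² = (5.529)²·(+0.048745) = +1.4902 m/s²;  |a| = 1.4902 m/s².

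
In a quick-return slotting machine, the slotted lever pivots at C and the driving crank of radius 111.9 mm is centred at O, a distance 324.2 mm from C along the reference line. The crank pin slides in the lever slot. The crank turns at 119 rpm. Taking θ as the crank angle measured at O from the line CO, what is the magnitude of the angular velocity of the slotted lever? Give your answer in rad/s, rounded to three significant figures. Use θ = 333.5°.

ω = 12.46 rad/s (from 119 rpm).
Crank pin A relative to C: A = (d + r cosθ, r sinθ); lever angle φ = atan2(r sinθ, d + r cosθ).
Differentiating tanφ: φ̇ = rω(d cosθ + r)/(d² + r² + 2dr cosθ).
d² + r² + 2dr cosθ = |CA|² = 0.18256 m²;  d cosθ + r = +0.40204 m.
|ω_lever| = |0.1119·12.46·+0.40204| / 0.18256 = 3.0709 rad/s.

3.07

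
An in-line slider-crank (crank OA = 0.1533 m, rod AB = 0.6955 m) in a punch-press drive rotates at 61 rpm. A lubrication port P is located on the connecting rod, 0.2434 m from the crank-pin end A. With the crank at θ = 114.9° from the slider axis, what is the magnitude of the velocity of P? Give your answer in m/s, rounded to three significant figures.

0.900

ω = 6.388 rad/s.  Crank-pin speed |V_A| = rω = 0.97927 m/s, perpendicular to OA.
Rod angle: sinφ = −(r/L) sinθ ⇒ φ = -11.533°; ω_rod = −rω cosθ/√(L²−r²sin²θ) = +0.60503 rad/s.
V_P = V_A + ω_rod × AP, with AP = 0.2434 m along the rod.
Components: V_Px = −rω sinθ − a·ω_rod·sinφ = -0.85879 m/s;  V_Py = rω cosθ + a·ω_rod·cosφ = -0.26801 m/s.
|V_P| = √(V_Px² + V_Py²) = 0.89964 m/s.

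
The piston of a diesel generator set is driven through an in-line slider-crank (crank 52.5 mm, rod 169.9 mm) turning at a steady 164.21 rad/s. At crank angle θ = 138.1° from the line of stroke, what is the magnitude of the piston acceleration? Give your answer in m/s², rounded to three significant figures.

994

ω = 164.2 rad/s
x(θ) = r cosθ + √(L² − r² sin²θ); with ω constant, a = ω²·d²x/dθ².
d²x/dθ² = −r cosθ − r²(cos2θ)/√u − r⁴ sin²2θ/(4u^{3/2}),  u = L² − r² sin²θ = 0.0276367 m².
Substituting r = 0.0525 m, L = 0.1699 m, θ = 138.1°: d²x/dθ² = +0.036877 m.
a = ω²·d²x/dθ² = (164.2)²·(+0.036877) = +994.39 m/s²;  |a| = 994.39 m/s².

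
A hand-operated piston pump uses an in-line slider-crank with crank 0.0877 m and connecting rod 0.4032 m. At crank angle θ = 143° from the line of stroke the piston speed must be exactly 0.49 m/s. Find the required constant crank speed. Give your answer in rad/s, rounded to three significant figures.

For an in-line slider-crank, |v_piston| = rω|sinθ|·[1 + r cosθ/√(L² − r² sin²θ)].
With r = 0.0877 m, L = 0.4032 m, θ = 143°: the bracketed kinematic factor |dx/dθ| = 0.043531 m.
ω = v/|dx/dθ| = 0.49/0.043531 = 11.256 rad/s.

11.3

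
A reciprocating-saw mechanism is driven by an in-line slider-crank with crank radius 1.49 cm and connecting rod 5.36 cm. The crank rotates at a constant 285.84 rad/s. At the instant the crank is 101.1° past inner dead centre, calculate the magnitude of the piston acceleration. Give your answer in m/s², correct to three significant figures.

559

ω = 285.8 rad/s
x(θ) = r cosθ + √(L² − r² sin²θ); with ω constant, a = ω²·d²x/dθ².
d²x/dθ² = −r cosθ − r²(cos2θ)/√u − r⁴ sin²2θ/(4u^{3/2}),  u = L² − r² sin²θ = 0.00265918 m².
Substituting r = 0.0149 m, L = 0.0536 m, θ = 101.1°: d²x/dθ² = +0.0068419 m.
a = ω²·d²x/dθ² = (285.8)²·(+0.0068419) = +559.01 m/s²;  |a| = 559.01 m/s².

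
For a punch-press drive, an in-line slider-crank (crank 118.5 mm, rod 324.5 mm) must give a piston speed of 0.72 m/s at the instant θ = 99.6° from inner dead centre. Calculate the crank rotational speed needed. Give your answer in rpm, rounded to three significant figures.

63.0

For an in-line slider-crank, |v_piston| = rω|sinθ|·[1 + r cosθ/√(L² − r² sin²θ)].
With r = 0.1185 m, L = 0.3245 m, θ = 99.6°: the bracketed kinematic factor |dx/dθ| = 0.10921 m.
ω = v/|dx/dθ| = 0.72/0.10921 = 6.5926 rad/s.
N = 60ω/(2π) = 62.955 rpm.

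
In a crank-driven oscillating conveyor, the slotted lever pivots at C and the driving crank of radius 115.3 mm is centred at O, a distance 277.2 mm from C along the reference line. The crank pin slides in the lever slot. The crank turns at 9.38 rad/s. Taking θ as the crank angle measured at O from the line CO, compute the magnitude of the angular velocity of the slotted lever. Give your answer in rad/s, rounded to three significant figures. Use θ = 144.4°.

ω = 9.38 rad/s
Crank pin A relative to C: A = (d + r cosθ, r sinθ); lever angle φ = atan2(r sinθ, d + r cosθ).
Differentiating tanφ: φ̇ = rω(d cosθ + r)/(d² + r² + 2dr cosθ).
d² + r² + 2dr cosθ = |CA|² = 0.0381586 m²;  d cosθ + r = -0.11009 m.
|ω_lever| = |0.1153·9.38·-0.11009| / 0.0381586 = 3.1203 rad/s.

3.12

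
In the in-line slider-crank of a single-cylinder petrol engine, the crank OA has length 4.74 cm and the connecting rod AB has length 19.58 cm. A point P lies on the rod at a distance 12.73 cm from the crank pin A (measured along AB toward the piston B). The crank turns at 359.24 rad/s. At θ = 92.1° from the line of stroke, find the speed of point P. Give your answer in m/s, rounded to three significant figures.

16.9

ω = 359.2 rad/s.  Crank-pin speed |V_A| = rω = 17.028 m/s, perpendicular to OA.
Rod angle: sinφ = −(r/L) sinθ ⇒ φ = -14.000°; ω_rod = −rω cosθ/√(L²−r²sin²θ) = +3.2843 rad/s.
V_P = V_A + ω_rod × AP, with AP = 0.1273 m along the rod.
Components: V_Px = −rω sinθ − a·ω_rod·sinφ = -16.915 m/s;  V_Py = rω cosθ + a·ω_rod·cosφ = -0.21829 m/s.
|V_P| = √(V_Px² + V_Py²) = 16.917 m/s.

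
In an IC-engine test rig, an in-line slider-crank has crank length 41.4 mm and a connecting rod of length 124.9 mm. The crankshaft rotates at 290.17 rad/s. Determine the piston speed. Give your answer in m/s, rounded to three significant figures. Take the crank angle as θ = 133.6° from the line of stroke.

6.65

ω = 290.2 rad/s
For an in-line slider-crank, x = r cosθ + √(L² − r² sin²θ), so v = −rω sinθ·[1 + r cosθ/√(L² − r² sin²θ)].
With r = 0.0414 m, L = 0.1249 m, θ = 133.6°: √(L² − r² sin²θ) = 0.12125 m.
v = −0.0414·290.2·0.72417·[1 + 0.0414·-0.68962/0.12125] = -6.651 m/s.
|v| = 6.651 m/s.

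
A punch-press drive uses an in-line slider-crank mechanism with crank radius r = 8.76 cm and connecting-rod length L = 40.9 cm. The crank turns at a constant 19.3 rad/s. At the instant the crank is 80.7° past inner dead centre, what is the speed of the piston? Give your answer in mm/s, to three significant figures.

ω = 19.3 rad/s
For an in-line slider-crank, x = r cosθ + √(L² − r² sin²θ), so v = −rω sinθ·[1 + r cosθ/√(L² − r² sin²θ)].
With r = 0.0876 m, L = 0.409 m, θ = 80.7°: √(L² − r² sin²θ) = 0.39976 m.
v = −0.0876·19.3·0.98686·[1 + 0.0876·0.16160/0.39976] = -1.7275 m/s.
|v| = 1.7275 m/s = 1727.5 mm/s.

1730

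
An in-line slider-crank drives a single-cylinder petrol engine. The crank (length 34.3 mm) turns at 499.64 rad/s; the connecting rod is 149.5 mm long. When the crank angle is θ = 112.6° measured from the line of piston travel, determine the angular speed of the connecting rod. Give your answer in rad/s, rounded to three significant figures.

45.1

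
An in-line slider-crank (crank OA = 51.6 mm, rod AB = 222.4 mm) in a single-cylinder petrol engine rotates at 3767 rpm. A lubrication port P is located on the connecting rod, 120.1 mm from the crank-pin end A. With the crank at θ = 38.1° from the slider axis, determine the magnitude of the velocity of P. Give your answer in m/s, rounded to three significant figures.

15.7

ω = 394.5 rad/s.  Crank-pin speed |V_A| = rω = 20.355 m/s, perpendicular to OA.
Rod angle: sinφ = −(r/L) sinθ ⇒ φ = -8.231°; ω_rod = −rω cosθ/√(L²−r²sin²θ) = -72.774 rad/s.
V_P = V_A + ω_rod × AP, with AP = 0.1201 m along the rod.
Components: V_Px = −rω sinθ − a·ω_rod·sinφ = -13.811 m/s;  V_Py = rω cosθ + a·ω_rod·cosφ = +7.3681 m/s.
|V_P| = √(V_Px² + V_Py²) = 15.654 m/s.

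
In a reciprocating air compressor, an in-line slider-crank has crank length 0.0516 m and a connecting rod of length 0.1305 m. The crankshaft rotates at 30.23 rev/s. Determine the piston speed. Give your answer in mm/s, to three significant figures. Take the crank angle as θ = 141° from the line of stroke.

ω = 2π·30.2 = 189.9 rad/s
For an in-line slider-crank, x = r cosθ + √(L² − r² sin²θ), so v = −rω sinθ·[1 + r cosθ/√(L² − r² sin²θ)].
With r = 0.0516 m, L = 0.1305 m, θ = 141°: √(L² − r² sin²θ) = 0.1264 m.
v = −0.0516·189.9·0.62932·[1 + 0.0516·-0.77715/0.1264] = -4.2111 m/s.
|v| = 4.2111 m/s = 4211.1 mm/s.

4210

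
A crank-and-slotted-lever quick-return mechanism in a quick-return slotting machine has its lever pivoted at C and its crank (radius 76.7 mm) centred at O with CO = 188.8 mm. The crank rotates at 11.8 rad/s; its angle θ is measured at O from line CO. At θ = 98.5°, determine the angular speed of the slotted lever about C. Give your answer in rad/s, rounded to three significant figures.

ω = 11.8 rad/s
Crank pin A relative to C: A = (d + r cosθ, r sinθ); lever angle φ = atan2(r sinθ, d + r cosθ).
Differentiating tanφ: φ̇ = rω(d cosθ + r)/(d² + r² + 2dr cosθ).
d² + r² + 2dr cosθ = |CA|² = 0.0372475 m²;  d cosθ + r = +0.048794 m.
|ω_lever| = |0.0767·11.8·+0.048794| / 0.0372475 = 1.1856 rad/s.

1.19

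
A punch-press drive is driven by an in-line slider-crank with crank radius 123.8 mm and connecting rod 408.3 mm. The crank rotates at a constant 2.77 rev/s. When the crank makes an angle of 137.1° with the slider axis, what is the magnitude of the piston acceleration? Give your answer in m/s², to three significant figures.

26.3

ω = 2π·2.77 = 17.4 rad/s
x(θ) = r cosθ + √(L² − r² sin²θ); with ω constant, a = ω²·d²x/dθ².
d²x/dθ² = −r cosθ − r²(cos2θ)/√u − r⁴ sin²2θ/(4u^{3/2}),  u = L² − r² sin²θ = 0.159607 m².
Substituting r = 0.1238 m, L = 0.4083 m, θ = 137.1°: d²x/dθ² = +0.086963 m.
a = ω²·d²x/dθ² = (17.4)²·(+0.086963) = +26.342 m/s²;  |a| = 26.342 m/s².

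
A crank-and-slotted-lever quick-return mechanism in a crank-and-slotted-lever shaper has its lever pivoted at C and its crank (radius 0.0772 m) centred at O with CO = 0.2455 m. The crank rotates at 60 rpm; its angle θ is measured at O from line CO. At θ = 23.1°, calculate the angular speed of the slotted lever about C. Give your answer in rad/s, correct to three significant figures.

ω = 6.283 rad/s (from 60 rpm).
Crank pin A relative to C: A = (d + r cosθ, r sinθ); lever angle φ = atan2(r sinθ, d + r cosθ).
Differentiating tanφ: φ̇ = rω(d cosθ + r)/(d² + r² + 2dr cosθ).
d² + r² + 2dr cosθ = |CA|² = 0.101096 m²;  d cosθ + r = +0.30302 m.
|ω_lever| = |0.0772·6.283·+0.30302| / 0.101096 = 1.4539 rad/s.

1.45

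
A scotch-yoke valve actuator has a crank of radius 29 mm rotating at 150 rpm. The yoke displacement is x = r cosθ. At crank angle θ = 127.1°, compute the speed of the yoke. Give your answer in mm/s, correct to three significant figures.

ω = 15.71 rad/s (from 150 rpm).
x = r cosθ ⇒ ẋ = −rω sinθ.
|v| = rω|sinθ| = 0.029·15.71·|sin 127.1°| = 0.36332 m/s = 363.32 mm/s.

363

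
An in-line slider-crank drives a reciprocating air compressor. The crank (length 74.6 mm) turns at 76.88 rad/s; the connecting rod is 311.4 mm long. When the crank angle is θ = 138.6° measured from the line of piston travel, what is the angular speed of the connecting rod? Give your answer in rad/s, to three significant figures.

14.0

ω = 76.88 rad/s
The rod makes angle φ with the slider axis where L sinφ = r sinθ; differentiating, L cosφ·φ̇ = r ω cosθ.
L cosφ = √(L² − r² sin²θ) = 0.30747 m.
|ω_rod| = r ω |cosθ| / √(L² − r² sin²θ) = 0.0746·76.88·0.75011/0.30747 = 13.992 rad/s.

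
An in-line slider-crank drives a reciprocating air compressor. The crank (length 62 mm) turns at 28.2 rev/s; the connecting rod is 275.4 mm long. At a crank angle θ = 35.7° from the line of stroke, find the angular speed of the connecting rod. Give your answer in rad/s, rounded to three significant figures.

ω = 177.2 rad/s (converted from 28.2 rev/s).
The rod makes angle φ with the slider axis where L sinφ = r sinθ; differentiating, L cosφ·φ̇ = r ω cosθ.
L cosφ = √(L² − r² sin²θ) = 0.27301 m.
|ω_rod| = r ω |cosθ| / √(L² − r² sin²θ) = 0.062·177.2·0.81208/0.27301 = 32.677 rad/s.

32.7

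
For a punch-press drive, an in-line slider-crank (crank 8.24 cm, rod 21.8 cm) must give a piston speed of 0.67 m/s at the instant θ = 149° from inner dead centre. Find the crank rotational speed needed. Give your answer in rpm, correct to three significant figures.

225

For an in-line slider-crank, |v_piston| = rω|sinθ|·[1 + r cosθ/√(L² − r² sin²θ)].
With r = 0.0824 m, L = 0.218 m, θ = 149°: the bracketed kinematic factor |dx/dθ| = 0.028421 m.
ω = v/|dx/dθ| = 0.67/0.028421 = 23.574 rad/s.
N = 60ω/(2π) = 225.12 rpm.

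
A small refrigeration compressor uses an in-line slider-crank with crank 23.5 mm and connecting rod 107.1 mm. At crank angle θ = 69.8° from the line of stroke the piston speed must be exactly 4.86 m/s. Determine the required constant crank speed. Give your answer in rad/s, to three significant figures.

205

For an in-line slider-crank, |v_piston| = rω|sinθ|·[1 + r cosθ/√(L² − r² sin²θ)].
With r = 0.0235 m, L = 0.1071 m, θ = 69.8°: the bracketed kinematic factor |dx/dθ| = 0.023762 m.
ω = v/|dx/dθ| = 4.86/0.023762 = 204.53 rad/s.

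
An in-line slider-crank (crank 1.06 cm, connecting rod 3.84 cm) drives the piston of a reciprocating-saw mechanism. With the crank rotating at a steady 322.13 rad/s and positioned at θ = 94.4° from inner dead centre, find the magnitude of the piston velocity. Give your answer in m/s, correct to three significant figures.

ω = 322.1 rad/s
For an in-line slider-crank, x = r cosθ + √(L² − r² sin²θ), so v = −rω sinθ·[1 + r cosθ/√(L² − r² sin²θ)].
With r = 0.0106 m, L = 0.0384 m, θ = 94.4°: √(L² − r² sin²θ) = 0.036917 m.
v = −0.0106·322.1·0.99705·[1 + 0.0106·-0.07672/0.036917] = -3.3295 m/s.
|v| = 3.3295 m/s.

3.33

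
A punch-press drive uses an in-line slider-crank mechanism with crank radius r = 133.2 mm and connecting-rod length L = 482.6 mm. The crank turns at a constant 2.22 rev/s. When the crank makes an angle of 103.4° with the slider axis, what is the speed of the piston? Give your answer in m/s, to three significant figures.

ω = 2π·2.22 = 13.95 rad/s
For an in-line slider-crank, x = r cosθ + √(L² − r² sin²θ), so v = −rω sinθ·[1 + r cosθ/√(L² − r² sin²θ)].
With r = 0.1332 m, L = 0.4826 m, θ = 103.4°: √(L² − r² sin²θ) = 0.46488 m.
v = −0.1332·13.95·0.97278·[1 + 0.1332·-0.23175/0.46488] = -1.6874 m/s.
|v| = 1.6874 m/s.

1.69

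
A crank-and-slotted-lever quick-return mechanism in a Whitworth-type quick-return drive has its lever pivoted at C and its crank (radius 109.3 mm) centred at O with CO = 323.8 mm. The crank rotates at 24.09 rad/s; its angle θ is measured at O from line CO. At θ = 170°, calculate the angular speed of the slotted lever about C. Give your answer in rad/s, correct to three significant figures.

ω = 24.09 rad/s
Crank pin A relative to C: A = (d + r cosθ, r sinθ); lever angle φ = atan2(r sinθ, d + r cosθ).
Differentiating tanφ: φ̇ = rω(d cosθ + r)/(d² + r² + 2dr cosθ).
d² + r² + 2dr cosθ = |CA|² = 0.0470856 m²;  d cosθ + r = -0.20958 m.
|ω_lever| = |0.1093·24.09·-0.20958| / 0.0470856 = 11.72 rad/s.

11.7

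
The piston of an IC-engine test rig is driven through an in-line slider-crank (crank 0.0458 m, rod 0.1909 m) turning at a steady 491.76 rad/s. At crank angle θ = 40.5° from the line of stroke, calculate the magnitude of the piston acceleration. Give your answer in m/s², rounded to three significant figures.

8880

ω = 491.8 rad/s
x(θ) = r cosθ + √(L² − r² sin²θ); with ω constant, a = ω²·d²x/dθ².
d²x/dθ² = −r cosθ − r²(cos2θ)/√u − r⁴ sin²2θ/(4u^{3/2}),  u = L² − r² sin²θ = 0.0355581 m².
Substituting r = 0.0458 m, L = 0.1909 m, θ = 40.5°: d²x/dθ² = -0.036727 m.
a = ω²·d²x/dθ² = (491.8)²·(-0.036727) = -8881.6 m/s²;  |a| = 8881.6 m/s².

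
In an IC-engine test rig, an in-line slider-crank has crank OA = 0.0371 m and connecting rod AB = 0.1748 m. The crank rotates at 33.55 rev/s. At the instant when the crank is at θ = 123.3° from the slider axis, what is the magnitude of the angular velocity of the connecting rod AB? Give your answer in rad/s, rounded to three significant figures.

25.0

ω = 210.8 rad/s (converted from 33.55 rev/s).
The rod makes angle φ with the slider axis where L sinφ = r sinθ; differentiating, L cosφ·φ̇ = r ω cosθ.
L cosφ = √(L² − r² sin²θ) = 0.17203 m.
|ω_rod| = r ω |cosθ| / √(L² − r² sin²θ) = 0.0371·210.8·0.54902/0.17203 = 24.96 rad/s.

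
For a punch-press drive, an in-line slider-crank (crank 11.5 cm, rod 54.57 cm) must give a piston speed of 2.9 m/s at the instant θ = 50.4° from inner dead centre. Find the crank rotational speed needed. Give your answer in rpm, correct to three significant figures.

For an in-line slider-crank, |v_piston| = rω|sinθ|·[1 + r cosθ/√(L² − r² sin²θ)].
With r = 0.115 m, L = 0.5457 m, θ = 50.4°: the bracketed kinematic factor |dx/dθ| = 0.10067 m.
ω = v/|dx/dθ| = 2.9/0.10067 = 28.806 rad/s.
N = 60ω/(2π) = 275.08 rpm.

275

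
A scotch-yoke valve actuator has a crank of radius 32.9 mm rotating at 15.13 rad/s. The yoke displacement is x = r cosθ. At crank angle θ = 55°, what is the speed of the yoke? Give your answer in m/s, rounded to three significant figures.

0.408

ω = 15.13 rad/s
x = r cosθ ⇒ ẋ = −rω sinθ.
|v| = rω|sinθ| = 0.0329·15.13·|sin 55°| = 0.40776 m/s.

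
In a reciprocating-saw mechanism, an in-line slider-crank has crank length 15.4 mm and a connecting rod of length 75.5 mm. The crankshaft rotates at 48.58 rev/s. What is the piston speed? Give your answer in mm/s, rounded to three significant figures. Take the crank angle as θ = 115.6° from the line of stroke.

3860

ω = 2π·48.6 = 305.2 rad/s
For an in-line slider-crank, x = r cosθ + √(L² − r² sin²θ), so v = −rω sinθ·[1 + r cosθ/√(L² − r² sin²θ)].
With r = 0.0154 m, L = 0.0755 m, θ = 115.6°: √(L² − r² sin²θ) = 0.074212 m.
v = −0.0154·305.2·0.90183·[1 + 0.0154·-0.43209/0.074212] = -3.8591 m/s.
|v| = 3.8591 m/s = 3859.1 mm/s.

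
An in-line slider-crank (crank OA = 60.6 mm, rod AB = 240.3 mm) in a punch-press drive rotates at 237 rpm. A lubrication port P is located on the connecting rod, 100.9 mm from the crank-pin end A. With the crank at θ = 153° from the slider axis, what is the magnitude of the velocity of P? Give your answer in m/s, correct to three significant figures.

ω = 24.82 rad/s.  Crank-pin speed |V_A| = rω = 1.504 m/s, perpendicular to OA.
Rod angle: sinφ = −(r/L) sinθ ⇒ φ = -6.574°; ω_rod = −rω cosθ/√(L²−r²sin²θ) = +5.6136 rad/s.
V_P = V_A + ω_rod × AP, with AP = 0.1009 m along the rod.
Components: V_Px = −rω sinθ − a·ω_rod·sinφ = -0.61796 m/s;  V_Py = rω cosθ + a·ω_rod·cosφ = -0.77739 m/s.
|V_P| = √(V_Px² + V_Py²) = 0.99308 m/s.

0.993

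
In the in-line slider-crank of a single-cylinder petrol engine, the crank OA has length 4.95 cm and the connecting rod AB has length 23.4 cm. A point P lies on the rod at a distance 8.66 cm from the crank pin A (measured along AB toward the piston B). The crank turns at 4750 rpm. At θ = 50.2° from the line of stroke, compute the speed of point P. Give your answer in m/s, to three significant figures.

ω = 497.4 rad/s.  Crank-pin speed |V_A| = rω = 24.622 m/s, perpendicular to OA.
Rod angle: sinφ = −(r/L) sinθ ⇒ φ = -9.353°; ω_rod = −rω cosθ/√(L²−r²sin²θ) = -68.262 rad/s.
V_P = V_A + ω_rod × AP, with AP = 0.0866 m along the rod.
Components: V_Px = −rω sinθ − a·ω_rod·sinφ = -19.878 m/s;  V_Py = rω cosθ + a·ω_rod·cosφ = +9.928 m/s.
|V_P| = √(V_Px² + V_Py²) = 22.219 m/s.

22.2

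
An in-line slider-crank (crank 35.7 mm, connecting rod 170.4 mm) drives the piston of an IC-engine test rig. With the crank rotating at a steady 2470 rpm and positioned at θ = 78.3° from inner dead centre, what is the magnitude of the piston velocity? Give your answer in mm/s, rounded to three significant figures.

ω = 2π·2470/60 = 258.7 rad/s
For an in-line slider-crank, x = r cosθ + √(L² − r² sin²θ), so v = −rω sinθ·[1 + r cosθ/√(L² − r² sin²θ)].
With r = 0.0357 m, L = 0.1704 m, θ = 78.3°: √(L² − r² sin²θ) = 0.16678 m.
v = −0.0357·258.7·0.97922·[1 + 0.0357·0.20279/0.16678] = -9.4347 m/s.
|v| = 9.4347 m/s = 9434.7 mm/s.

9430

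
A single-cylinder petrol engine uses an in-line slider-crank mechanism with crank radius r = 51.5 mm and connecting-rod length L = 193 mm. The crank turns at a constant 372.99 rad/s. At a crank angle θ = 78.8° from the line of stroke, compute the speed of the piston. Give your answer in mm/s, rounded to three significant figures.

ω = 373 rad/s
For an in-line slider-crank, x = r cosθ + √(L² − r² sin²θ), so v = −rω sinθ·[1 + r cosθ/√(L² − r² sin²θ)].
With r = 0.0515 m, L = 0.193 m, θ = 78.8°: √(L² − r² sin²θ) = 0.18627 m.
v = −0.0515·373·0.98096·[1 + 0.0515·0.19423/0.18627] = -19.855 m/s.
|v| = 19.855 m/s = 19855 mm/s.

19900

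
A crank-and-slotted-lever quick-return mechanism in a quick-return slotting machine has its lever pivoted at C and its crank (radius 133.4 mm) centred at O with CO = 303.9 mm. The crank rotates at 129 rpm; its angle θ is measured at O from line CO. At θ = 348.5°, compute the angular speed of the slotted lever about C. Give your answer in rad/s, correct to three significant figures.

ω = 13.51 rad/s (from 129 rpm).
Crank pin A relative to C: A = (d + r cosθ, r sinθ); lever angle φ = atan2(r sinθ, d + r cosθ).
Differentiating tanφ: φ̇ = rω(d cosθ + r)/(d² + r² + 2dr cosθ).
d² + r² + 2dr cosθ = |CA|² = 0.189604 m²;  d cosθ + r = +0.4312 m.
|ω_lever| = |0.1334·13.51·+0.4312| / 0.189604 = 4.0983 rad/s.

4.10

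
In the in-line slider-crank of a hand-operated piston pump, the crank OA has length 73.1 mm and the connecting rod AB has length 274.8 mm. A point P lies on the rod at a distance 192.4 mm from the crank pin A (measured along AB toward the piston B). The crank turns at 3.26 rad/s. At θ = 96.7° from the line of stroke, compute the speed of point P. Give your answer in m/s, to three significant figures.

0.231

ω = 3.26 rad/s.  Crank-pin speed |V_A| = rω = 0.23831 m/s, perpendicular to OA.
Rod angle: sinφ = −(r/L) sinθ ⇒ φ = -15.319°; ω_rod = −rω cosθ/√(L²−r²sin²θ) = +0.1049 rad/s.
V_P = V_A + ω_rod × AP, with AP = 0.1924 m along the rod.
Components: V_Px = −rω sinθ − a·ω_rod·sinφ = -0.23135 m/s;  V_Py = rω cosθ + a·ω_rod·cosφ = -0.008337 m/s.
|V_P| = √(V_Px² + V_Py²) = 0.2315 m/s.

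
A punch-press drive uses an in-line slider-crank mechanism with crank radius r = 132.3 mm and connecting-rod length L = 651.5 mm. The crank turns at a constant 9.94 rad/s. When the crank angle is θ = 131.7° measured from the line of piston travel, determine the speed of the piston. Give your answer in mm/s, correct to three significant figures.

848

ω = 9.94 rad/s
For an in-line slider-crank, x = r cosθ + √(L² − r² sin²θ), so v = −rω sinθ·[1 + r cosθ/√(L² − r² sin²θ)].
With r = 0.1323 m, L = 0.6515 m, θ = 131.7°: √(L² − r² sin²θ) = 0.64397 m.
v = −0.1323·9.94·0.74664·[1 + 0.1323·-0.66523/0.64397] = -0.84768 m/s.
|v| = 0.84768 m/s = 847.68 mm/s.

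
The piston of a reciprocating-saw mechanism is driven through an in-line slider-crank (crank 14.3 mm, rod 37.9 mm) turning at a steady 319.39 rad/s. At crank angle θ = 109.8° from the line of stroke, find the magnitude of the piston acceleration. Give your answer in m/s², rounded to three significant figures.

938

ω = 319.4 rad/s
x(θ) = r cosθ + √(L² − r² sin²θ); with ω constant, a = ω²·d²x/dθ².
d²x/dθ² = −r cosθ − r²(cos2θ)/√u − r⁴ sin²2θ/(4u^{3/2}),  u = L² − r² sin²θ = 0.00125538 m².
Substituting r = 0.0143 m, L = 0.0379 m, θ = 109.8°: d²x/dθ² = +0.0091954 m.
a = ω²·d²x/dθ² = (319.4)²·(+0.0091954) = +938.03 m/s²;  |a| = 938.03 m/s².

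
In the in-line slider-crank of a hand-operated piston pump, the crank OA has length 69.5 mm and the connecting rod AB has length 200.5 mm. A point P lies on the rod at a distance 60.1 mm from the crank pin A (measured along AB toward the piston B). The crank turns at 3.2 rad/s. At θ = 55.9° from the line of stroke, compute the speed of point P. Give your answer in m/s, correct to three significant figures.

0.214

ω = 3.2 rad/s.  Crank-pin speed |V_A| = rω = 0.2224 m/s, perpendicular to OA.
Rod angle: sinφ = −(r/L) sinθ ⇒ φ = -16.680°; ω_rod = −rω cosθ/√(L²−r²sin²θ) = -0.64919 rad/s.
V_P = V_A + ω_rod × AP, with AP = 0.0601 m along the rod.
Components: V_Px = −rω sinθ − a·ω_rod·sinφ = -0.19536 m/s;  V_Py = rω cosθ + a·ω_rod·cosφ = +0.087311 m/s.
|V_P| = √(V_Px² + V_Py²) = 0.21398 m/s.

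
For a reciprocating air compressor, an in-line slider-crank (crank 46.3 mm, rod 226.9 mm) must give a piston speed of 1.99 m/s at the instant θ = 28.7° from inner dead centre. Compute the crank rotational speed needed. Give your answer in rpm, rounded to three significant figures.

724

For an in-line slider-crank, |v_piston| = rω|sinθ|·[1 + r cosθ/√(L² − r² sin²θ)].
With r = 0.0463 m, L = 0.2269 m, θ = 28.7°: the bracketed kinematic factor |dx/dθ| = 0.026233 m.
ω = v/|dx/dθ| = 1.99/0.026233 = 75.858 rad/s.
N = 60ω/(2π) = 724.39 rpm.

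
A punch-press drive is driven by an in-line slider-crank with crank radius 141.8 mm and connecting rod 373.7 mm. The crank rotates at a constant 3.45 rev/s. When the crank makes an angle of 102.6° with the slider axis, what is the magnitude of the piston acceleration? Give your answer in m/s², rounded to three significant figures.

ω = 2π·3.45 = 21.68 rad/s
x(θ) = r cosθ + √(L² − r² sin²θ); with ω constant, a = ω²·d²x/dθ².
d²x/dθ² = −r cosθ − r²(cos2θ)/√u − r⁴ sin²2θ/(4u^{3/2}),  u = L² − r² sin²θ = 0.120501 m².
Substituting r = 0.1418 m, L = 0.3737 m, θ = 102.6°: d²x/dθ² = +0.082906 m.
a = ω²·d²x/dθ² = (21.68)²·(+0.082906) = +38.957 m/s²;  |a| = 38.957 m/s².

39.0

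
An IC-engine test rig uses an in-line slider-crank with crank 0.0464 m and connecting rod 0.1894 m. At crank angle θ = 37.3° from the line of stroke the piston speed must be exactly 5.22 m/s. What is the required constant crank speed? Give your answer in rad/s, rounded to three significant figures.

For an in-line slider-crank, |v_piston| = rω|sinθ|·[1 + r cosθ/√(L² − r² sin²θ)].
With r = 0.0464 m, L = 0.1894 m, θ = 37.3°: the bracketed kinematic factor |dx/dθ| = 0.033659 m.
ω = v/|dx/dθ| = 5.22/0.033659 = 155.09 rad/s.

155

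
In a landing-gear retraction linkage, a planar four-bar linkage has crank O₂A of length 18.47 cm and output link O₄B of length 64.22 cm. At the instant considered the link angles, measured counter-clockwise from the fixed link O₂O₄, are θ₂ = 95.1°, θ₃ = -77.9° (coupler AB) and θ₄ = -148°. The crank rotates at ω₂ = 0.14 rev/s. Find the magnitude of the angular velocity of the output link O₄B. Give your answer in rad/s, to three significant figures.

0.0328

ω₂ = 0.8796 rad/s (from 0.14 rev/s).
Differentiating the loop-closure r₂e^{iθ₂}+r₃e^{iθ₃}=r₁+r₄e^{iθ₄} gives r₂ω₂e^{iθ₂}+r₃ω₃e^{iθ₃}=r₄ω₄e^{iθ₄}.
Eliminating the other unknown: ω₄ = r₂ω₂ sin(θ₂−θ₃) / [r₄ sin(θ₄−θ₃)].
Numerator sine = +0.12187; denominator sine = -0.94029.
Result = 0.1847·0.8796·(+0.12187) / (0.6422·(-0.94029)) = -0.03279 rad/s; magnitude 0.03279 rad/s.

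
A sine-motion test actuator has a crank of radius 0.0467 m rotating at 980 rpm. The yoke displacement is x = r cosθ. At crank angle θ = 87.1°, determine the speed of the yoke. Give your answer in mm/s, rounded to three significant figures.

ω = 102.6 rad/s (from 980 rpm).
x = r cosθ ⇒ ẋ = −rω sinθ.
|v| = rω|sinθ| = 0.0467·102.6·|sin 87.1°| = 4.7865 m/s = 4786.5 mm/s.

4790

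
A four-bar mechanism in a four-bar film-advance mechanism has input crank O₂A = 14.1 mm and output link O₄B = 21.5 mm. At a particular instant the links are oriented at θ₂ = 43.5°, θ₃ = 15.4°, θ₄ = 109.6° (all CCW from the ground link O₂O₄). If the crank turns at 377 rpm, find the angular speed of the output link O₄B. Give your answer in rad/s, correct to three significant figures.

12.2

ω₂ = 39.48 rad/s (from 377 rpm).
Differentiating the loop-closure r₂e^{iθ₂}+r₃e^{iθ₃}=r₁+r₄e^{iθ₄} gives r₂ω₂e^{iθ₂}+r₃ω₃e^{iθ₃}=r₄ω₄e^{iθ₄}.
Eliminating the other unknown: ω₄ = r₂ω₂ sin(θ₂−θ₃) / [r₄ sin(θ₄−θ₃)].
Numerator sine = +0.47101; denominator sine = +0.99731.
Result = 0.0141·39.48·(+0.47101) / (0.0215·(+0.99731)) = +12.228 rad/s; magnitude 12.228 rad/s.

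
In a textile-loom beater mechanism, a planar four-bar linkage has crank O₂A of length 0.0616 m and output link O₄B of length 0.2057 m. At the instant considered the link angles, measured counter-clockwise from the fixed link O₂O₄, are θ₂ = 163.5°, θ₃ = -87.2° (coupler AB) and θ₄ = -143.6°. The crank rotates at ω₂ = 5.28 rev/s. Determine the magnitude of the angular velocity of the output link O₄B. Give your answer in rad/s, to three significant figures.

ω₂ = 33.18 rad/s (from 5.28 rev/s).
Differentiating the loop-closure r₂e^{iθ₂}+r₃e^{iθ₃}=r₁+r₄e^{iθ₄} gives r₂ω₂e^{iθ₂}+r₃ω₃e^{iθ₃}=r₄ω₄e^{iθ₄}.
Eliminating the other unknown: ω₄ = r₂ω₂ sin(θ₂−θ₃) / [r₄ sin(θ₄−θ₃)].
Numerator sine = -0.94380; denominator sine = -0.83292.
Result = 0.0616·33.18·(-0.94380) / (0.2057·(-0.83292)) = +11.257 rad/s; magnitude 11.257 rad/s.

11.3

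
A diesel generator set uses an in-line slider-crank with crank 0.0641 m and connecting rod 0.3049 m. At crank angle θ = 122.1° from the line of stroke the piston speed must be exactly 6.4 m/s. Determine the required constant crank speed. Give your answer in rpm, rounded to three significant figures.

1270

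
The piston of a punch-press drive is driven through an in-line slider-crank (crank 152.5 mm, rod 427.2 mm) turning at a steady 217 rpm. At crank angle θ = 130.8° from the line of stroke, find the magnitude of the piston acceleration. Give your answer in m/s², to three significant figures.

54.7

ω = 2π·217/60 = 22.72 rad/s
x(θ) = r cosθ + √(L² − r² sin²θ); with ω constant, a = ω²·d²x/dθ².
d²x/dθ² = −r cosθ − r²(cos2θ)/√u − r⁴ sin²2θ/(4u^{3/2}),  u = L² − r² sin²θ = 0.169173 m².
Substituting r = 0.1525 m, L = 0.4272 m, θ = 130.8°: d²x/dθ² = +0.106 m.
a = ω²·d²x/dθ² = (22.72)²·(+0.106) = +54.74 m/s²;  |a| = 54.74 m/s².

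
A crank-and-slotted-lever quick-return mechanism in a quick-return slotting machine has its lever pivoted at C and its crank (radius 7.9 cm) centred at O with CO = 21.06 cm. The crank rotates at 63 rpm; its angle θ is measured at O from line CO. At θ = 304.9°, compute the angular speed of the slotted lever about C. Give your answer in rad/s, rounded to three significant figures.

1.49

ω = 6.597 rad/s (from 63 rpm).
Crank pin A relative to C: A = (d + r cosθ, r sinθ); lever angle φ = atan2(r sinθ, d + r cosθ).
Differentiating tanφ: φ̇ = rω(d cosθ + r)/(d² + r² + 2dr cosθ).
d² + r² + 2dr cosθ = |CA|² = 0.0696314 m²;  d cosθ + r = +0.19949 m.
|ω_lever| = |0.079·6.597·+0.19949| / 0.0696314 = 1.4932 rad/s.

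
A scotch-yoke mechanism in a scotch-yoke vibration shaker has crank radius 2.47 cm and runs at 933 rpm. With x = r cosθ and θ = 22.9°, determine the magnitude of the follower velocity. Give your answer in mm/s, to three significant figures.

939

ω = 97.7 rad/s (from 933 rpm).
x = r cosθ ⇒ ẋ = −rω sinθ.
|v| = rω|sinθ| = 0.0247·97.7·|sin 22.9°| = 0.93906 m/s = 939.06 mm/s.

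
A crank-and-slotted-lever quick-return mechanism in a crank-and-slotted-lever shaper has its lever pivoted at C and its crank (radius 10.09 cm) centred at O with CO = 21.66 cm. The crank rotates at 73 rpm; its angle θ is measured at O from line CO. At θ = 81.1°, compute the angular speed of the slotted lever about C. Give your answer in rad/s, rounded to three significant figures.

ω = 7.645 rad/s (from 73 rpm).
Crank pin A relative to C: A = (d + r cosθ, r sinθ); lever angle φ = atan2(r sinθ, d + r cosθ).
Differentiating tanφ: φ̇ = rω(d cosθ + r)/(d² + r² + 2dr cosθ).
d² + r² + 2dr cosθ = |CA|² = 0.0638587 m²;  d cosθ + r = +0.13441 m.
|ω_lever| = |0.1009·7.645·+0.13441| / 0.0638587 = 1.6235 rad/s.

1.62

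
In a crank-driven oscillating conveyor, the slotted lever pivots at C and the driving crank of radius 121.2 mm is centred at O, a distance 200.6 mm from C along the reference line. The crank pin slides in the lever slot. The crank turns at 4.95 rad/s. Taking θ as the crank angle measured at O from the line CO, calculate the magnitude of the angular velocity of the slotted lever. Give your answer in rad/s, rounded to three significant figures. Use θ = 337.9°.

ω = 4.95 rad/s
Crank pin A relative to C: A = (d + r cosθ, r sinθ); lever angle φ = atan2(r sinθ, d + r cosθ).
Differentiating tanφ: φ̇ = rω(d cosθ + r)/(d² + r² + 2dr cosθ).
d² + r² + 2dr cosθ = |CA|² = 0.0999827 m²;  d cosθ + r = +0.30706 m.
|ω_lever| = |0.1212·4.95·+0.30706| / 0.0999827 = 1.8425 rad/s.

1.84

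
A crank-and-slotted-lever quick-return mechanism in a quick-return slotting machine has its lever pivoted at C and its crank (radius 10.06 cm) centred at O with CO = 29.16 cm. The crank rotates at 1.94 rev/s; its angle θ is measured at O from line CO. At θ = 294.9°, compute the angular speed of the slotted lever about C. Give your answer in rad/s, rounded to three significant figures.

2.29

ω = 12.19 rad/s (from 1.94 rev/s).
Crank pin A relative to C: A = (d + r cosθ, r sinθ); lever angle φ = atan2(r sinθ, d + r cosθ).
Differentiating tanφ: φ̇ = rω(d cosθ + r)/(d² + r² + 2dr cosθ).
d² + r² + 2dr cosθ = |CA|² = 0.119853 m²;  d cosθ + r = +0.22337 m.
|ω_lever| = |0.1006·12.19·+0.22337| / 0.119853 = 2.2854 rad/s.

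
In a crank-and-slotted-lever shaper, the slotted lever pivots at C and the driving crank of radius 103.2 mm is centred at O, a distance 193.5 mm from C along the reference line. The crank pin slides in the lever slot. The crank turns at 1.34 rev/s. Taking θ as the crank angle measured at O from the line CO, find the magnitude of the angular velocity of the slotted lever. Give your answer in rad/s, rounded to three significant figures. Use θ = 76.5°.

2.25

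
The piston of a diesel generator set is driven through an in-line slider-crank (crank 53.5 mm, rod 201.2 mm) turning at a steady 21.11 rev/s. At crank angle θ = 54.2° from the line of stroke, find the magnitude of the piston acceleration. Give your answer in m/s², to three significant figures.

474

ω = 2π·21.1 = 132.6 rad/s
x(θ) = r cosθ + √(L² − r² sin²θ); with ω constant, a = ω²·d²x/dθ².
d²x/dθ² = −r cosθ − r²(cos2θ)/√u − r⁴ sin²2θ/(4u^{3/2}),  u = L² − r² sin²θ = 0.0385986 m².
Substituting r = 0.0535 m, L = 0.2012 m, θ = 54.2°: d²x/dθ² = -0.02694 m.
a = ω²·d²x/dθ² = (132.6)²·(-0.02694) = -473.95 m/s²;  |a| = 473.95 m/s².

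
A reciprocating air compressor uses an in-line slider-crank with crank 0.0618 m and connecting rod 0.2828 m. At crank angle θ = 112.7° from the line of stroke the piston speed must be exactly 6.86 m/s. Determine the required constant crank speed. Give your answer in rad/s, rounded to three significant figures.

For an in-line slider-crank, |v_piston| = rω|sinθ|·[1 + r cosθ/√(L² − r² sin²θ)].
With r = 0.0618 m, L = 0.2828 m, θ = 112.7°: the bracketed kinematic factor |dx/dθ| = 0.052104 m.
ω = v/|dx/dθ| = 6.86/0.052104 = 131.66 rad/s.

132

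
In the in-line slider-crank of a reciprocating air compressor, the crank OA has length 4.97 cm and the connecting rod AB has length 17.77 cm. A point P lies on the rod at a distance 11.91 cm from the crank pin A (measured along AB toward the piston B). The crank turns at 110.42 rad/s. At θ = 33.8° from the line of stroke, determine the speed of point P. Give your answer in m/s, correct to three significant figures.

3.84

ω = 110.4 rad/s.  Crank-pin speed |V_A| = rω = 5.4879 m/s, perpendicular to OA.
Rod angle: sinφ = −(r/L) sinθ ⇒ φ = -8.951°; ω_rod = −rω cosθ/√(L²−r²sin²θ) = -25.98 rad/s.
V_P = V_A + ω_rod × AP, with AP = 0.1191 m along the rod.
Components: V_Px = −rω sinθ − a·ω_rod·sinφ = -3.5343 m/s;  V_Py = rω cosθ + a·ω_rod·cosφ = +1.5039 m/s.
|V_P| = √(V_Px² + V_Py²) = 3.8409 m/s.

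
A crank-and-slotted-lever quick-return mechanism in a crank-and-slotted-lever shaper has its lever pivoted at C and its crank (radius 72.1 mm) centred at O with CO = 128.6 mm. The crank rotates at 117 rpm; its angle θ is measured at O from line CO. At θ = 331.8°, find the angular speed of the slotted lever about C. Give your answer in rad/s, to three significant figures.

4.30

ω = 12.25 rad/s (from 117 rpm).
Crank pin A relative to C: A = (d + r cosθ, r sinθ); lever angle φ = atan2(r sinθ, d + r cosθ).
Differentiating tanφ: φ̇ = rω(d cosθ + r)/(d² + r² + 2dr cosθ).
d² + r² + 2dr cosθ = |CA|² = 0.0380794 m²;  d cosθ + r = +0.18544 m.
|ω_lever| = |0.0721·12.25·+0.18544| / 0.0380794 = 4.3018 rad/s.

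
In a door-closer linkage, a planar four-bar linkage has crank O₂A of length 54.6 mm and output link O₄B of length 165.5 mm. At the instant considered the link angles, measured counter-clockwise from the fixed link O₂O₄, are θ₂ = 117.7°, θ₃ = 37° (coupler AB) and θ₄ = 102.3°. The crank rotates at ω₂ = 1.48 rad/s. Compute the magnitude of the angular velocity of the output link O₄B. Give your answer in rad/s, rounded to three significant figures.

0.530

ω₂ = 1.48 rad/s
Differentiating the loop-closure r₂e^{iθ₂}+r₃e^{iθ₃}=r₁+r₄e^{iθ₄} gives r₂ω₂e^{iθ₂}+r₃ω₃e^{iθ₃}=r₄ω₄e^{iθ₄}.
Eliminating the other unknown: ω₄ = r₂ω₂ sin(θ₂−θ₃) / [r₄ sin(θ₄−θ₃)].
Numerator sine = +0.98686; denominator sine = +0.90851.
Result = 0.0546·1.48·(+0.98686) / (0.1655·(+0.90851)) = +0.53037 rad/s; magnitude 0.53037 rad/s.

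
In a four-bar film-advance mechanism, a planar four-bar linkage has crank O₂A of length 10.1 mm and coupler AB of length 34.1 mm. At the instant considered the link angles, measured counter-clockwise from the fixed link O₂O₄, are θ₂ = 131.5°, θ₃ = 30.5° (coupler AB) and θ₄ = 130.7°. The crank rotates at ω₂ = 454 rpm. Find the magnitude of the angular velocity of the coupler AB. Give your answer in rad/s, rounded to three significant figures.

0.200

ω₂ = 47.54 rad/s (from 454 rpm).
Differentiating the loop-closure r₂e^{iθ₂}+r₃e^{iθ₃}=r₁+r₄e^{iθ₄} gives r₂ω₂e^{iθ₂}+r₃ω₃e^{iθ₃}=r₄ω₄e^{iθ₄}.
Eliminating the other unknown: ω₃ = r₂ω₂ sin(θ₄−θ₂) / [r₃ sin(θ₃−θ₄)].
Numerator sine = -0.01396; denominator sine = -0.98420.
Result = 0.0101·47.54·(-0.01396) / (0.0341·(-0.98420)) = +0.19977 rad/s; magnitude 0.19977 rad/s.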